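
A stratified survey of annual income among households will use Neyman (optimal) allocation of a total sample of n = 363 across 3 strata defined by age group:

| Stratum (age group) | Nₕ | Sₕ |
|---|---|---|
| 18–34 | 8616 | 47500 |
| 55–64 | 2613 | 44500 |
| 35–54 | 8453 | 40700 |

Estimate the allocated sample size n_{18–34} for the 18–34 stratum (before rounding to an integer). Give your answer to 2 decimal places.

170.84

Neyman allocation: nₕ = n·NₕSₕ / Σⱼ NⱼSⱼ.
Σ NⱼSⱼ = 8616·47500 + 2613·44500 + 8453·40700 = 8.695756 × 10^8.
n_{18–34} = 363·8616·47500 / (8.695756 × 10^8) = 170.84.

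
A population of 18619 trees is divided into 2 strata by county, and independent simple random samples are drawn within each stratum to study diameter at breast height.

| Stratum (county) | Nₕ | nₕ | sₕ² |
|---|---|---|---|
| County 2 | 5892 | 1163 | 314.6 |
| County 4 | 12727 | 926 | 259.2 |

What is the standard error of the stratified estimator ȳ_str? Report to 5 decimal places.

0.37817

Var(ȳ_str) = Σₕ Wₕ²(1 − fₕ)sₕ²/nₕ with Wₕ = Nₕ/N, N = 18619.
County 2: Wₕ = 0.31645094; term = 0.31645094²·(1 − 0.19738629)·314.6/1163 = 0.021741943.
County 4: Wₕ = 0.68354906; term = 0.68354906²·(1 − 0.07275870)·259.2/926 = 0.12127078.
Sum = 0.14301272.
SE = √(0.14301272) = 0.37817.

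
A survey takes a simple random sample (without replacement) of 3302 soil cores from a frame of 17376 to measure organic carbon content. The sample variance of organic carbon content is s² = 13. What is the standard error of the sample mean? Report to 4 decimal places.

Under SRS without replacement, Var(ȳ) = (1 − f)·s²/n with f = n/N = 3302/17376 = 0.19003223.
Var(ȳ) = (1 − 0.19003223)·13/3302 = 0.80996777·0.0039370079 = 0.0031888495.
SE(ȳ) = √(0.0031888495) = 0.0565.

0.0565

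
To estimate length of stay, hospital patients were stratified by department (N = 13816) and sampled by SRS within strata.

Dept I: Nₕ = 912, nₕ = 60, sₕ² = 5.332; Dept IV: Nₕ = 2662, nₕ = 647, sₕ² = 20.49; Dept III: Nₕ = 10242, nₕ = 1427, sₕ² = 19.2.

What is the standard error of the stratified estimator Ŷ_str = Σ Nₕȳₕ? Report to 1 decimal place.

1205.7

Var(Ŷ_str) = Σₕ Nₕ²(1 − fₕ)sₕ²/nₕ.
Dept I: 912²·(1 − 60/912)·5.332/60 = 69051.533.
Dept IV: 2662²·(1 − 647/2662)·20.49/647 = 169871.6.
Dept III: 10242²·(1 − 1427/10242)·19.2/1427 = 1.2147428 × 10^6.
Sum = 1.4536659 × 10^6.
SE = √(1.4536659 × 10^6) = 1205.7.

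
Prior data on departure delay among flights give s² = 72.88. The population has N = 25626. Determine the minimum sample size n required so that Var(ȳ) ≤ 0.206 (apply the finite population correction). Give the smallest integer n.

Without fpc, n₀ = s²/D = 72.88/0.206 = 353.7864.
With fpc, (1 − n/N)·s²/n ≤ D requires n ≥ n₀/(1 + n₀/N) = 353.7864/(1 + 353.7864/25626) = 348.9686.
Rounding up, n = 349.

349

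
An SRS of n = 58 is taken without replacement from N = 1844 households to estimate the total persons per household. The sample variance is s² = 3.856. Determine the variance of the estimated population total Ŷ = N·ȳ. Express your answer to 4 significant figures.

219000

Var(Ŷ) = N²·Var(ȳ) = N²·(1 − n/N)·s²/n.
f = 58/1844 = 0.03145336; Var(ȳ) = 0.96854664·3.856/58 = 0.064391652.
Var(Ŷ) = 1844² · 0.064391652 = 218953.25.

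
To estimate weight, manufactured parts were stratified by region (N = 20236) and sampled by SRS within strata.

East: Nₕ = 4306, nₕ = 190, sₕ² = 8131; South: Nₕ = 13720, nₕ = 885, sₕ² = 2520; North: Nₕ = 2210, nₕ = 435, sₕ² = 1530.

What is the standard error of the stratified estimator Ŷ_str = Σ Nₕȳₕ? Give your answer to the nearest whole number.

35689

Var(Ŷ_str) = Σₕ Nₕ²(1 − fₕ)sₕ²/nₕ.
East: 4306²·(1 − 190/4306)·8131/190 = 7.5847235 × 10^8.
South: 13720²·(1 − 885/13720)·2520/885 = 5.0142647 × 10^8.
North: 2210²·(1 − 435/2210)·1530/435 = 1.3797259 × 10^7.
Sum = 1.2736961 × 10^9.
SE = √(1.2736961 × 10^9) = 35689.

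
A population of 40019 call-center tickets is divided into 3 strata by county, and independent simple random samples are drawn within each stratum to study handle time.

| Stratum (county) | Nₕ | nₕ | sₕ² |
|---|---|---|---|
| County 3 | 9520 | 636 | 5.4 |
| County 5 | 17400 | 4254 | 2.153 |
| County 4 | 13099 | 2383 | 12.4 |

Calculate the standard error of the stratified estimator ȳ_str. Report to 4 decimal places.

0.0313

Var(ȳ_str) = Σₕ Wₕ²(1 − fₕ)sₕ²/nₕ with Wₕ = Nₕ/N, N = 40019.
County 3: Wₕ = 0.23788700; term = 0.23788700²·(1 − 0.06680672)·5.4/636 = 4.4838356 × 10^-4.
County 5: Wₕ = 0.43479347; term = 0.43479347²·(1 − 0.24448276)·2.153/4254 = 7.228646 × 10^-5.
County 4: Wₕ = 0.32731952; term = 0.32731952²·(1 − 0.18192228)·12.4/2383 = 4.5607475 × 10^-4.
Sum = 9.7674477 × 10^-4.
SE = √(9.7674477 × 10^-4) = 0.0313.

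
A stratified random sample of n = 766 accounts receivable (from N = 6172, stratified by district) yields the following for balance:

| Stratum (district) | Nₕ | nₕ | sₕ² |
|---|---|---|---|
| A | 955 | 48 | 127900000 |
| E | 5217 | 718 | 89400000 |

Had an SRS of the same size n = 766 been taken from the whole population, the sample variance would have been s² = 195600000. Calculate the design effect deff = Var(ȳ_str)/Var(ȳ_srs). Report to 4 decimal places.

Var(ȳ_str) = Σ Wₕ²(1−fₕ)sₕ²/nₕ with Wₕ = Nₕ/6172:
  A: (955/6172)²·(1−48/955)·127900000/48 = 60588.211
  E: (5217/6172)²·(1−718/5217)·89400000/718 = 76718.141
  → Var(ȳ_str) = 137306.35.
Var(ȳ_srs) = (1 − 766/6172)·195600000/766 = 223660.97.
deff = 137306.35 / 223660.97 = 0.6139.

0.6139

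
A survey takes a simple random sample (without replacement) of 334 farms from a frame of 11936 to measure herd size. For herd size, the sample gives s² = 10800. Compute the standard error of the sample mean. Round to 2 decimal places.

5.61

Under SRS without replacement, Var(ȳ) = (1 − f)·s²/n with f = n/N = 334/11936 = 0.02798257.
Var(ȳ) = (1 − 0.02798257)·10800/334 = 0.97201743·32.335329 = 31.430504.
SE(ȳ) = √(31.430504) = 5.61.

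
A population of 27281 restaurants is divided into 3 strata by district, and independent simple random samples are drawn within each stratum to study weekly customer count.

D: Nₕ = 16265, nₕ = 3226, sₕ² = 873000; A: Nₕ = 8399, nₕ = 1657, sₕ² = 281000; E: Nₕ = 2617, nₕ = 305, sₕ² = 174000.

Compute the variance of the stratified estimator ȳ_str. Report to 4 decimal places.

Var(ȳ_str) = Σₕ Wₕ²(1 − fₕ)sₕ²/nₕ with Wₕ = Nₕ/N, N = 27281.
D: Wₕ = 0.59620249; term = 0.59620249²·(1 − 0.19833999)·873000/3226 = 77.113011.
A: Wₕ = 0.30786995; term = 0.30786995²·(1 − 0.19728539)·281000/1657 = 12.902669.
E: Wₕ = 0.09592757; term = 0.09592757²·(1 − 0.11654566)·174000/305 = 4.6378894.
Sum = 94.653569.

94.6536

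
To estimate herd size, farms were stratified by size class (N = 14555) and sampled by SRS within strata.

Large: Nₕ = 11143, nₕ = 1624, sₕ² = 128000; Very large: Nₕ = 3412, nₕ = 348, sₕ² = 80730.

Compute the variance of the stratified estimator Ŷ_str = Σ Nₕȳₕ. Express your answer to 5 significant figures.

Var(Ŷ_str) = Σₕ Nₕ²(1 − fₕ)sₕ²/nₕ.
Large: 11143²·(1 − 1624/11143)·128000/1624 = 8.3602141 × 10^9.
Very large: 3412²·(1 − 348/3412)·80730/348 = 2.4252331 × 10^9.
Sum = 1.0785447 × 10^10.

1.0785 × 10^10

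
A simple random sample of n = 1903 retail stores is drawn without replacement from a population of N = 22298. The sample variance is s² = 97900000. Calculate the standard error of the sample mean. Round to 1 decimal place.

216.9

Under SRS without replacement, Var(ȳ) = (1 − f)·s²/n with f = n/N = 1903/22298 = 0.08534398.
Var(ȳ) = (1 − 0.08534398)·97900000/1903 = 0.91465602·51445.087 = 47054.558.
SE(ȳ) = √(47054.558) = 216.9.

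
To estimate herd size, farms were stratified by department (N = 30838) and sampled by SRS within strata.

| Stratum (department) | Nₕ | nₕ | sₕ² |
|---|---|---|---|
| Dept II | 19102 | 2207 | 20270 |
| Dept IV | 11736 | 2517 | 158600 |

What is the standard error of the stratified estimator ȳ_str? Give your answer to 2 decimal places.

3.21

Var(ȳ_str) = Σₕ Wₕ²(1 − fₕ)sₕ²/nₕ with Wₕ = Nₕ/N, N = 30838.
Dept II: Wₕ = 0.61943057; term = 0.61943057²·(1 − 0.11553764)·20270/2207 = 3.116851.
Dept IV: Wₕ = 0.38056943; term = 0.38056943²·(1 − 0.21446830)·158600/2517 = 7.1688827.
Sum = 10.285734.
SE = √(10.285734) = 3.21.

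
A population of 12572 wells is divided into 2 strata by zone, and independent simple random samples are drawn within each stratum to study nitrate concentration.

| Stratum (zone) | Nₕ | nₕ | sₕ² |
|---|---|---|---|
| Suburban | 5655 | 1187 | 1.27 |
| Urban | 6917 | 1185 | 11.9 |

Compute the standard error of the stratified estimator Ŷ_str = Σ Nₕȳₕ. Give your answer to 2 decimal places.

652.06

Var(Ŷ_str) = Σₕ Nₕ²(1 − fₕ)sₕ²/nₕ.
Suburban: 5655²·(1 − 1187/5655)·1.27/1187 = 27033.282.
Urban: 6917²·(1 − 1185/6917)·11.9/1185 = 398155.36.
Sum = 425188.64.
SE = √(425188.64) = 652.06.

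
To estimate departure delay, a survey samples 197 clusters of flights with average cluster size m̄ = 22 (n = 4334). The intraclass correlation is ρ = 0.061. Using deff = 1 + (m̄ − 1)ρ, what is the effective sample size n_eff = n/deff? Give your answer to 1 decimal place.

1900.0

deff = 1 + (22 − 1)·0.061 = 1 + 1.281 = 2.281.
n_eff = 4334 / 2.281 = 1900.0.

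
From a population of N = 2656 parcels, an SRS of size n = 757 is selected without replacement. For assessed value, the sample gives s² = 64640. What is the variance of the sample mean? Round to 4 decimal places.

61.0523

Under SRS without replacement, Var(ȳ) = (1 − f)·s²/n with f = n/N = 757/2656 = 0.28501506.
Var(ȳ) = (1 − 0.28501506)·64640/757 = 0.71498494·85.389696 = 61.052347.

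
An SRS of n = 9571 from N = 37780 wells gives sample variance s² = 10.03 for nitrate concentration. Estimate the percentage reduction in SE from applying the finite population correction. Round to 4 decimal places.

13.5902

f = n/N = 9571/37780 = 0.25333510.
SE_no-fpc = √(s²/n) = 0.03237217; SE_fpc = √((1−f)s²/n) = 0.027972719.
Ratio = √(1−f) = 0.86409774. Reduction = 100·(1 − 0.86409774) = 13.5902%.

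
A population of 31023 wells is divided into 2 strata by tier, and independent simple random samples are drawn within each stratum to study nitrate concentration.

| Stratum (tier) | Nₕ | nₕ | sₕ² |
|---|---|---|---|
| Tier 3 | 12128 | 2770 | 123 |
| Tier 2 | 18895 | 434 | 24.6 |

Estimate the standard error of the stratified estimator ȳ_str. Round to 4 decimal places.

Var(ȳ_str) = Σₕ Wₕ²(1 − fₕ)sₕ²/nₕ with Wₕ = Nₕ/N, N = 31023.
Tier 3: Wₕ = 0.39093576; term = 0.39093576²·(1 − 0.22839710)·123/2770 = 0.0052363659.
Tier 2: Wₕ = 0.60906424; term = 0.60906424²·(1 − 0.02296904)·24.6/434 = 0.020543759.
Sum = 0.025780125.
SE = √(0.025780125) = 0.1606.

0.1606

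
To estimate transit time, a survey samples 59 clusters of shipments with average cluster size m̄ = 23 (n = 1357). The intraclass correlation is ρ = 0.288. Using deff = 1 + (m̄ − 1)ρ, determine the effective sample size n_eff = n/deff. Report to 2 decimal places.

184.98

deff = 1 + (23 − 1)·0.288 = 1 + 6.336 = 7.336.
n_eff = 1357 / 7.336 = 184.98.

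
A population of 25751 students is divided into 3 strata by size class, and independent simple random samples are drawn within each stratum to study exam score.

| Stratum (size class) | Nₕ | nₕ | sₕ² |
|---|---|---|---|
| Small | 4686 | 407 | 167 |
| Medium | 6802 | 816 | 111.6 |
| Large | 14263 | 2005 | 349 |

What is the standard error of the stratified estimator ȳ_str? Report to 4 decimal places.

Var(ȳ_str) = Σₕ Wₕ²(1 − fₕ)sₕ²/nₕ with Wₕ = Nₕ/N, N = 25751.
Small: Wₕ = 0.18197352; term = 0.18197352²·(1 − 0.08685446)·167/407 = 0.012407333.
Medium: Wₕ = 0.26414508; term = 0.26414508²·(1 − 0.11996472)·111.6/816 = 0.0083976772.
Large: Wₕ = 0.55388140; term = 0.55388140²·(1 − 0.14057351)·349/2005 = 0.045893729.
Sum = 0.066698739.
SE = √(0.066698739) = 0.2583.

0.2583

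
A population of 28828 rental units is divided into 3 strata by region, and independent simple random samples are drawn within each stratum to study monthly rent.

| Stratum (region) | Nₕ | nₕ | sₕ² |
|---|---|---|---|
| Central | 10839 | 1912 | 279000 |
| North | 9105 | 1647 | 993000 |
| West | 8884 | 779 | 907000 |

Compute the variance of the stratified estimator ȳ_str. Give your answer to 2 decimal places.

Var(ȳ_str) = Σₕ Wₕ²(1 − fₕ)sₕ²/nₕ with Wₕ = Nₕ/N, N = 28828.
Central: Wₕ = 0.37598862; term = 0.37598862²·(1 − 0.17640004)·279000/1912 = 16.989556.
North: Wₕ = 0.31583877; term = 0.31583877²·(1 − 0.18088962)·993000/1647 = 49.263918.
West: Wₕ = 0.30817261; term = 0.30817261²·(1 − 0.08768573)·907000/779 = 100.87937.
Sum = 167.13284.

167.13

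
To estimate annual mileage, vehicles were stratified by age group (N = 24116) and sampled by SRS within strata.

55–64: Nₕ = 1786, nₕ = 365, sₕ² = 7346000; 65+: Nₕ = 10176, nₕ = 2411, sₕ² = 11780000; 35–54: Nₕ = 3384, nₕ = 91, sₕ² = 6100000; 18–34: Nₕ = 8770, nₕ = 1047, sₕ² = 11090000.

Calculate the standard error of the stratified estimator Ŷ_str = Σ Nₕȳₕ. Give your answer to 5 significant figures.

Var(Ŷ_str) = Σₕ Nₕ²(1 − fₕ)sₕ²/nₕ.
55–64: 1786²·(1 − 365/1786)·7346000/365 = 5.1077966 × 10^10.
65+: 10176²·(1 − 2411/10176)·11780000/2411 = 3.8607052 × 10^11.
35–54: 3384²·(1 − 91/3384)·6100000/91 = 7.4698267 × 10^11.
18–34: 8770²·(1 − 1047/8770)·11090000/1047 = 7.1741507 × 10^11.
Sum = 1.9015462 × 10^12.
SE = √(1.9015462 × 10^12) = 1.3790 × 10^6.

1.3790 × 10^6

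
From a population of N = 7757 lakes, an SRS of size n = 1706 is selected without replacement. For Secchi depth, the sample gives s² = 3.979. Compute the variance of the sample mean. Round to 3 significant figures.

0.00182

Under SRS without replacement, Var(ȳ) = (1 − f)·s²/n with f = n/N = 1706/7757 = 0.21993039.
Var(ȳ) = (1 − 0.21993039)·3.979/1706 = 0.78006961·0.0023323564 = 0.0018194003.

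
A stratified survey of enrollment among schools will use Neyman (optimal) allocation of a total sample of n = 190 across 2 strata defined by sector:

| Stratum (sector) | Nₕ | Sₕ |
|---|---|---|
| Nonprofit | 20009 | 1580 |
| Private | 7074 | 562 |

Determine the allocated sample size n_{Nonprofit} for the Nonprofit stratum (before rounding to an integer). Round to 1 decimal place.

Neyman allocation: nₕ = n·NₕSₕ / Σⱼ NⱼSⱼ.
Σ NⱼSⱼ = 20009·1580 + 7074·562 = 3.5589808 × 10^7.
n_{Nonprofit} = 190·20009·1580 / (3.5589808 × 10^7) = 168.8.

168.8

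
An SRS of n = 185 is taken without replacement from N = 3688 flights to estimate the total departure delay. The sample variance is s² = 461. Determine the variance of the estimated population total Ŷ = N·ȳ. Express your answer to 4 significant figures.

3.219 × 10^7

Var(Ŷ) = N²·Var(ȳ) = N²·(1 − n/N)·s²/n.
f = 185/3688 = 0.05016269; Var(ȳ) = 0.94983731·461/185 = 2.3668919.
Var(Ŷ) = 3688² · 2.3668919 = 3.2192911 × 10^7.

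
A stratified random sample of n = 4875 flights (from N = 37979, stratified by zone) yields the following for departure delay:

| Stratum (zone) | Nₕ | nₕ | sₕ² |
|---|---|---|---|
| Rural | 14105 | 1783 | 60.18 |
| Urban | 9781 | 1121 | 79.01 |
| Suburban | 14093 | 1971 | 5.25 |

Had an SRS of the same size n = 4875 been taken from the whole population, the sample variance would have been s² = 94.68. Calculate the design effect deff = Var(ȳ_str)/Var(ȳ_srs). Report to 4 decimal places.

0.5034

Var(ȳ_str) = Σ Wₕ²(1−fₕ)sₕ²/nₕ with Wₕ = Nₕ/37979:
  Rural: (14105/37979)²·(1−1783/14105)·60.18/1783 = 0.004066943
  Urban: (9781/37979)²·(1−1121/9781)·79.01/1121 = 0.0041389535
  Suburban: (14093/37979)²·(1−1971/14093)·5.25/1971 = 3.1547385 × 10^-4
  → Var(ȳ_str) = 0.0085213704.
Var(ȳ_srs) = (1 − 4875/37979)·94.68/4875 = 0.016928582.
deff = 0.0085213704 / 0.016928582 = 0.5034.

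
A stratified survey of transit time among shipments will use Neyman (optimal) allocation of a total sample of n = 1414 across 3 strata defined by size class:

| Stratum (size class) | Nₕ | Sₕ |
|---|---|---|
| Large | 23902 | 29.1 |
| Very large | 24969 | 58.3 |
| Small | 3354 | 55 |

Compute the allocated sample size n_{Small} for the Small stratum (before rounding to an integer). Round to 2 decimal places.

111.68

Neyman allocation: nₕ = n·NₕSₕ / Σⱼ NⱼSⱼ.
Σ NⱼSⱼ = 23902·29.1 + 24969·58.3 + 3354·55 = 2.3357109 × 10^6.
n_{Small} = 1414·3354·55 / (2.3357109 × 10^6) = 111.68.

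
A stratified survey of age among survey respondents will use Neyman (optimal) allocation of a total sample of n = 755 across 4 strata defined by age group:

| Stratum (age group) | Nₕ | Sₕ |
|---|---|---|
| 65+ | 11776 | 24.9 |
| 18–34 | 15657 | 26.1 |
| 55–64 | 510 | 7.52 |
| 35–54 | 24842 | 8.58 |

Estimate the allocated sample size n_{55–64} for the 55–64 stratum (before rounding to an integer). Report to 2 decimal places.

Neyman allocation: nₕ = n·NₕSₕ / Σⱼ NⱼSⱼ.
Σ NⱼSⱼ = 11776·24.9 + 15657·26.1 + 510·7.52 + 24842·8.58 = 918849.66.
n_{55–64} = 755·510·7.52 / 918849.66 = 3.15.

3.15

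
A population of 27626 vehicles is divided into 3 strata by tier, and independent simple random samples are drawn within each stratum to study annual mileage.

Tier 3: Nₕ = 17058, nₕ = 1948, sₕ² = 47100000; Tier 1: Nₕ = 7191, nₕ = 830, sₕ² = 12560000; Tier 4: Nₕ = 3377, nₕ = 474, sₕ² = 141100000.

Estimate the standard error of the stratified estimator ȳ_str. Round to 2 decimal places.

Var(ȳ_str) = Σₕ Wₕ²(1 − fₕ)sₕ²/nₕ with Wₕ = Nₕ/N, N = 27626.
Tier 3: Wₕ = 0.61746181; term = 0.61746181²·(1 − 0.11419862)·47100000/1948 = 8165.6078.
Tier 1: Wₕ = 0.26029827; term = 0.26029827²·(1 − 0.11542206)·12560000/830 = 906.96435.
Tier 4: Wₕ = 0.12223992; term = 0.12223992²·(1 − 0.14036127)·141100000/474 = 3823.7611.
Sum = 12896.333.
SE = √(12896.333) = 113.56.

113.56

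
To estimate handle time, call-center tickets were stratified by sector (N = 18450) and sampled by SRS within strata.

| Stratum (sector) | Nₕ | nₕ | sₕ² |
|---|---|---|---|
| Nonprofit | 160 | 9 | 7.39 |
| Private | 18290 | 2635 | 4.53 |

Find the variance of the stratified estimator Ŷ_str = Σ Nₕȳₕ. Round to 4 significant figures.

512100

Var(Ŷ_str) = Σₕ Nₕ²(1 − fₕ)sₕ²/nₕ.
Nonprofit: 160²·(1 − 9/160)·7.39/9 = 19838.044.
Private: 18290²·(1 − 2635/18290)·4.53/2635 = 492248.45.
Sum = 512086.49.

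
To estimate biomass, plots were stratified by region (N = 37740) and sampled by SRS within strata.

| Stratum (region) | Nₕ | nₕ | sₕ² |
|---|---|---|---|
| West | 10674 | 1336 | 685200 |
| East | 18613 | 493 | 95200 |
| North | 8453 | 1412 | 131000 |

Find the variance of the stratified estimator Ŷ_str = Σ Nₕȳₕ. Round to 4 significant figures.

Var(Ŷ_str) = Σₕ Nₕ²(1 − fₕ)sₕ²/nₕ.
West: 10674²·(1 − 1336/10674)·685200/1336 = 5.1120132 × 10^10.
East: 18613²·(1 − 493/18613)·95200/493 = 6.5127529 × 10^10.
North: 8453²·(1 − 1412/8453)·131000/1412 = 5.5218145 × 10^9.
Sum = 1.2176948 × 10^11.

1.218 × 10^11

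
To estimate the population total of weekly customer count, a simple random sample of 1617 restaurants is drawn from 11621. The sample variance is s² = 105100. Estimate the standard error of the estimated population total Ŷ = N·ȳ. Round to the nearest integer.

Var(Ŷ) = N²·Var(ȳ) = N²·(1 − n/N)·s²/n.
f = 1617/11621 = 0.13914465; Var(ȳ) = 0.86085535·105100/1617 = 55.952936.
Var(Ŷ) = 11621² · 55.952936 = 7.556312 × 10^9.
SE(Ŷ) = √(7.556312 × 10^9) = 86927.

86927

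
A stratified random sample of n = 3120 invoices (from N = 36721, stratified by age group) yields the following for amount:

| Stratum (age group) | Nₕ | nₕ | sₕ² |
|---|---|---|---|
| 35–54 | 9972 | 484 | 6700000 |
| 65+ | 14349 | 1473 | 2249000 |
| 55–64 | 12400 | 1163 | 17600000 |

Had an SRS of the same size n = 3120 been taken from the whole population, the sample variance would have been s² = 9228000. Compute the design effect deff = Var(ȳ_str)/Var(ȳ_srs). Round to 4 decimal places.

Var(ȳ_str) = Σ Wₕ²(1−fₕ)sₕ²/nₕ with Wₕ = Nₕ/36721:
  35–54: (9972/36721)²·(1−484/9972)·6700000/484 = 971.30894
  65+: (14349/36721)²·(1−1473/14349)·2249000/1473 = 209.19934
  55–64: (12400/36721)²·(1−1163/12400)·17600000/1163 = 1563.7813
  → Var(ȳ_str) = 2744.2896.
Var(ȳ_srs) = (1 − 3120/36721)·9228000/3120 = 2706.392.
deff = 2744.2896 / 2706.392 = 1.0140.

1.0140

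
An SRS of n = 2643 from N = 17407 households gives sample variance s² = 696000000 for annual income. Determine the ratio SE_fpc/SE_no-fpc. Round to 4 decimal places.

f = n/N = 2643/17407 = 0.15183547.
SE_no-fpc = √(s²/n) = 513.16383; SE_fpc = √((1−f)s²/n) = 472.60258.
Ratio = √(1−f) = 0.92095849.

0.9210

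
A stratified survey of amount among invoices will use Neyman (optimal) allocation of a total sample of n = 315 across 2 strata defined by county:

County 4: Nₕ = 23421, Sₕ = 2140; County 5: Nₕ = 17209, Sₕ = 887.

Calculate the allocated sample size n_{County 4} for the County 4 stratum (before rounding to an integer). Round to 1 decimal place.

241.5

Neyman allocation: nₕ = n·NₕSₕ / Σⱼ NⱼSⱼ.
Σ NⱼSⱼ = 23421·2140 + 17209·887 = 6.5385323 × 10^7.
n_{County 4} = 315·23421·2140 / (6.5385323 × 10^7) = 241.5.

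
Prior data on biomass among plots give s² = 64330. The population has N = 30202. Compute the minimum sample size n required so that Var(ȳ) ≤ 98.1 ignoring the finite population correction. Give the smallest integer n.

Without fpc, n₀ = s²/D = 64330/98.1 = 655.7594.
Rounding up, n = 656.

656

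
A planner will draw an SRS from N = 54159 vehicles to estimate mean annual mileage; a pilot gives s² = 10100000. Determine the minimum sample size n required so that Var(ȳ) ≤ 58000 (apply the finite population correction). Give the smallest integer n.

Without fpc, n₀ = s²/D = 10100000/58000 = 174.1379.
With fpc, (1 − n/N)·s²/n ≤ D requires n ≥ n₀/(1 + n₀/N) = 174.1379/(1 + 174.1379/54159) = 173.5798.
Rounding up, n = 174.

174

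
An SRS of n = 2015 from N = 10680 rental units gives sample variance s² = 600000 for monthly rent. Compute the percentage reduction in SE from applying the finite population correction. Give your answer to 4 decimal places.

f = n/N = 2015/10680 = 0.18867041.
SE_no-fpc = √(s²/n) = 17.255919; SE_fpc = √((1−f)s²/n) = 15.543068.
Ratio = √(1−f) = 0.90073836. Reduction = 100·(1 − 0.90073836) = 9.9262%.

9.9262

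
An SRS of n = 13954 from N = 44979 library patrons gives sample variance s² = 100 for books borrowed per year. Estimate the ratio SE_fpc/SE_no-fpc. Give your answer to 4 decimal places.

f = n/N = 13954/44979 = 0.31023366.
SE_no-fpc = √(s²/n) = 0.084654615; SE_fpc = √((1−f)s²/n) = 0.070307497.
Ratio = √(1−f) = 0.83052172.

0.8305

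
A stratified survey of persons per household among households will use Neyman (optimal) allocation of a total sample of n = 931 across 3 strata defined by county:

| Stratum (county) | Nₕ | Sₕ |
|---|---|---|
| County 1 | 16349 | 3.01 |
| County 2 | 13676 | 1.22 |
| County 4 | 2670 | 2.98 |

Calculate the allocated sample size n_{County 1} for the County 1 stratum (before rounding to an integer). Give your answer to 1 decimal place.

620.4

Neyman allocation: nₕ = n·NₕSₕ / Σⱼ NⱼSⱼ.
Σ NⱼSⱼ = 16349·3.01 + 13676·1.22 + 2670·2.98 = 73851.81.
n_{County 1} = 931·16349·3.01 / 73851.81 = 620.4.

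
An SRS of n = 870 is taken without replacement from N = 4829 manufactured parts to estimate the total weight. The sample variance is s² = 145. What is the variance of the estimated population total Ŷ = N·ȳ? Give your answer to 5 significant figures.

Var(Ŷ) = N²·Var(ȳ) = N²·(1 − n/N)·s²/n.
f = 870/4829 = 0.18016152; Var(ȳ) = 0.81983848·145/870 = 0.13663975.
Var(Ŷ) = 4829² · 0.13663975 = 3.1863353 × 10^6.

3.1863 × 10^6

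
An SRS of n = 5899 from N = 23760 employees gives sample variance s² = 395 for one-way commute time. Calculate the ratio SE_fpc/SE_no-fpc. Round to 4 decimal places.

0.8670

f = n/N = 5899/23760 = 0.24827441.
SE_no-fpc = √(s²/n) = 0.25876727; SE_fpc = √((1−f)s²/n) = 0.22435669.
Ratio = √(1−f) = 0.86702110.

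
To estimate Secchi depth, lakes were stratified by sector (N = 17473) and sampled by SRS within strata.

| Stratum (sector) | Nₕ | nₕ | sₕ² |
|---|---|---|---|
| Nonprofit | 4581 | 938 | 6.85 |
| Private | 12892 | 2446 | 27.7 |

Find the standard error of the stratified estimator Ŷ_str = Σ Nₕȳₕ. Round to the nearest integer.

Var(Ŷ_str) = Σₕ Nₕ²(1 − fₕ)sₕ²/nₕ.
Nonprofit: 4581²·(1 − 938/4581)·6.85/938 = 121872.91.
Private: 12892²·(1 − 2446/12892)·27.7/2446 = 1.5250835 × 10^6.
Sum = 1.6469564 × 10^6.
SE = √(1.6469564 × 10^6) = 1283.

1283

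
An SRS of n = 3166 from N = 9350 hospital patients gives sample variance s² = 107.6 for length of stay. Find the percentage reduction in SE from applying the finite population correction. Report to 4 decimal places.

f = n/N = 3166/9350 = 0.33860963.
SE_no-fpc = √(s²/n) = 0.1843532; SE_fpc = √((1−f)s²/n) = 0.14992692.
Ratio = √(1−f) = 0.81325911. Reduction = 100·(1 − 0.81325911) = 18.6741%.

18.6741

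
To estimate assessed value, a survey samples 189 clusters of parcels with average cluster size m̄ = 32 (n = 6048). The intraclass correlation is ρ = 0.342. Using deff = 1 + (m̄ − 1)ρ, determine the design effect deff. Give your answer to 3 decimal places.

deff = 1 + (32 − 1)·0.342 = 1 + 10.602 = 11.602.

11.602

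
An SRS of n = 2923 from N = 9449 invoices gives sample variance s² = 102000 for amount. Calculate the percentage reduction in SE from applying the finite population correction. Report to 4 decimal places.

16.8943

f = n/N = 2923/9449 = 0.30934490.
SE_no-fpc = √(s²/n) = 5.9072545; SE_fpc = √((1−f)s²/n) = 4.9092629.
Ratio = √(1−f) = 0.83105661. Reduction = 100·(1 − 0.83105661) = 16.8943%.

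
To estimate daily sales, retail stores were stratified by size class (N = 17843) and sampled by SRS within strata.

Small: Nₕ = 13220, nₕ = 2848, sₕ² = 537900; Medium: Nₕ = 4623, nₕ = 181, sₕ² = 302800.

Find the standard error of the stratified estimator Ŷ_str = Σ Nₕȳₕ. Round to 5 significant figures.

245460

Var(Ŷ_str) = Σₕ Nₕ²(1 − fₕ)sₕ²/nₕ.
Small: 13220²·(1 − 2848/13220)·537900/2848 = 2.5897362 × 10^10.
Medium: 4623²·(1 − 181/4623)·302800/181 = 3.4354192 × 10^10.
Sum = 6.0251554 × 10^10.
SE = √(6.0251554 × 10^10) = 245460.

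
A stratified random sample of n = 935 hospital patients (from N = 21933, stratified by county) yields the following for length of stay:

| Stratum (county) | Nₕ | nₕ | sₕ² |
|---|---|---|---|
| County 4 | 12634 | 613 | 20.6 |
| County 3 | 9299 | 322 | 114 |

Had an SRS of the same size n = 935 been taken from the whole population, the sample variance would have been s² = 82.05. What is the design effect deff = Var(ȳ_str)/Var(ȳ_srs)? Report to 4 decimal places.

0.8575

Var(ȳ_str) = Σ Wₕ²(1−fₕ)sₕ²/nₕ with Wₕ = Nₕ/21933:
  County 4: (12634/21933)²·(1−613/12634)·20.6/613 = 0.010609432
  County 3: (9299/21933)²·(1−322/9299)·114/322 = 0.061435638
  → Var(ȳ_str) = 0.07204507.
Var(ȳ_srs) = (1 − 935/21933)·82.05/935 = 0.084013072.
deff = 0.07204507 / 0.084013072 = 0.8575.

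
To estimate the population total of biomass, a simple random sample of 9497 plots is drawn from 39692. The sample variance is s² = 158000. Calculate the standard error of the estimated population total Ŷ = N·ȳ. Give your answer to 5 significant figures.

141210

Var(Ŷ) = N²·Var(ȳ) = N²·(1 − n/N)·s²/n.
f = 9497/39692 = 0.23926736; Var(ȳ) = 0.76073264·158000/9497 = 12.656182.
Var(Ŷ) = 39692² · 12.656182 = 1.9939243 × 10^10.
SE(Ŷ) = √(1.9939243 × 10^10) = 141210.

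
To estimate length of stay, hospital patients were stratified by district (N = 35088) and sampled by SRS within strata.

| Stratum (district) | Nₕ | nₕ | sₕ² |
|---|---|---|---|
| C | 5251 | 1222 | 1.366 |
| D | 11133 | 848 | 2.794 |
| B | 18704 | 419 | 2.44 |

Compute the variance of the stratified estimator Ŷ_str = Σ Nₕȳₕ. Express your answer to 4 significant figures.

2.393 × 10^6

Var(Ŷ_str) = Σₕ Nₕ²(1 − fₕ)sₕ²/nₕ.
C: 5251²·(1 − 1222/5251)·1.366/1222 = 23649.327.
D: 11133²·(1 − 848/11133)·2.794/848 = 377265.47.
B: 18704²·(1 − 419/18704)·2.44/419 = 1.9916144 × 10^6.
Sum = 2.3925292 × 10^6.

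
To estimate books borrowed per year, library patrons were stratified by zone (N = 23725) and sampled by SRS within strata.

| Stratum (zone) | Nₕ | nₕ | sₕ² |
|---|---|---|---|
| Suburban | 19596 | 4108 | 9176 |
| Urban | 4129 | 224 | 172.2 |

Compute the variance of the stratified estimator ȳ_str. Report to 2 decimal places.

Var(ȳ_str) = Σₕ Wₕ²(1 − fₕ)sₕ²/nₕ with Wₕ = Nₕ/N, N = 23725.
Suburban: Wₕ = 0.82596417; term = 0.82596417²·(1 − 0.20963462)·9176/4108 = 1.2044071.
Urban: Wₕ = 0.17403583; term = 0.17403583²·(1 − 0.05425042)·172.2/224 = 0.02202108.
Sum = 1.2264282.

1.23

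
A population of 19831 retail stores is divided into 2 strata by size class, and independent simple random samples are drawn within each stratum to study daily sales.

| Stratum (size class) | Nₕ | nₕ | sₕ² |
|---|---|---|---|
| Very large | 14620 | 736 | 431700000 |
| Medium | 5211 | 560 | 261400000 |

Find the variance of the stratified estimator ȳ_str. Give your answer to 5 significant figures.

331510

Var(ȳ_str) = Σₕ Wₕ²(1 − fₕ)sₕ²/nₕ with Wₕ = Nₕ/N, N = 19831.
Very large: Wₕ = 0.73722959; term = 0.73722959²·(1 − 0.05034200)·431700000/736 = 302745.
Medium: Wₕ = 0.26277041; term = 0.26277041²·(1 − 0.10746498)·261400000/560 = 28767.077.
Sum = 331512.08.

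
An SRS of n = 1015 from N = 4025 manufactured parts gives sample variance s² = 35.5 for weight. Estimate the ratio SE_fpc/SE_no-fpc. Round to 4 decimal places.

0.8648

f = n/N = 1015/4025 = 0.25217391.
SE_no-fpc = √(s²/n) = 0.18701703; SE_fpc = √((1−f)s²/n) = 0.1617266.
Ratio = √(1−f) = 0.86476938.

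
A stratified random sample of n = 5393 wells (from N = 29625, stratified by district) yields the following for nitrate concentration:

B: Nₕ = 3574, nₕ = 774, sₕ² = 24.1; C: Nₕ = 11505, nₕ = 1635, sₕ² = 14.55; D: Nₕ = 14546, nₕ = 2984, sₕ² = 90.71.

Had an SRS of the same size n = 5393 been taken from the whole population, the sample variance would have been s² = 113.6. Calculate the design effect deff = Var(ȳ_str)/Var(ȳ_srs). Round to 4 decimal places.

0.4255

Var(ȳ_str) = Σ Wₕ²(1−fₕ)sₕ²/nₕ with Wₕ = Nₕ/29625:
  B: (3574/29625)²·(1−774/3574)·24.1/774 = 3.5503563 × 10^-4
  C: (11505/29625)²·(1−1635/11505)·14.55/1635 = 0.0011514161
  D: (14546/29625)²·(1−2984/14546)·90.71/2984 = 0.0058252716
  → Var(ȳ_str) = 0.0073317233.
Var(ȳ_srs) = (1 − 5393/29625)·113.6/5393 = 0.017229744.
deff = 0.0073317233 / 0.017229744 = 0.4255.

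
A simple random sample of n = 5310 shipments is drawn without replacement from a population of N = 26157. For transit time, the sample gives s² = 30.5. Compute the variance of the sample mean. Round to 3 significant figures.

Under SRS without replacement, Var(ȳ) = (1 − f)·s²/n with f = n/N = 5310/26157 = 0.20300493.
Var(ȳ) = (1 − 0.20300493)·30.5/5310 = 0.79699507·0.0057438795 = 0.0045778436.

0.00458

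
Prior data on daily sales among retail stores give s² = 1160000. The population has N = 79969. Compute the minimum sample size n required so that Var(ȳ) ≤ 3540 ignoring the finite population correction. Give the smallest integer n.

328

Without fpc, n₀ = s²/D = 1160000/3540 = 327.6836.
Rounding up, n = 328.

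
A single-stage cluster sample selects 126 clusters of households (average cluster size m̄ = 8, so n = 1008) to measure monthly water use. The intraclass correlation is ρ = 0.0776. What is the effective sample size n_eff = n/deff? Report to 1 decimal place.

deff = 1 + (8 − 1)·0.0776 = 1 + 0.5432 = 1.5432.
n_eff = 1008 / 1.5432 = 653.2.

653.2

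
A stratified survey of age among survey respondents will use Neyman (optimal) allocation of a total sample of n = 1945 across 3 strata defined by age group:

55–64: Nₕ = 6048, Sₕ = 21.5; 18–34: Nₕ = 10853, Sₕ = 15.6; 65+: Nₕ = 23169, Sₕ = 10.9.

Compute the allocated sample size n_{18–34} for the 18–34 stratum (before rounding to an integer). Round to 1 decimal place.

596.7

Neyman allocation: nₕ = n·NₕSₕ / Σⱼ NⱼSⱼ.
Σ NⱼSⱼ = 6048·21.5 + 10853·15.6 + 23169·10.9 = 551880.9.
n_{18–34} = 1945·10853·15.6 / 551880.9 = 596.7.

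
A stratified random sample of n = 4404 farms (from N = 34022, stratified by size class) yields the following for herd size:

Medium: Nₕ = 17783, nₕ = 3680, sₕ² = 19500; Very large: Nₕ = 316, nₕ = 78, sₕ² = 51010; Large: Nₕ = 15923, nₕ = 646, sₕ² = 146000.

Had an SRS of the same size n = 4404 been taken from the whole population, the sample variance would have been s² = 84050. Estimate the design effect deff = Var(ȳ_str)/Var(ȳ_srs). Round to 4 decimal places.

2.9304

Var(ȳ_str) = Σ Wₕ²(1−fₕ)sₕ²/nₕ with Wₕ = Nₕ/34022:
  Medium: (17783/34022)²·(1−3680/17783)·19500/3680 = 1.1481104
  Very large: (316/34022)²·(1−78/316)·51010/78 = 0.042491795
  Large: (15923/34022)²·(1−646/15923)·146000/646 = 47.496721
  → Var(ȳ_str) = 48.687323.
Var(ȳ_srs) = (1 − 4404/34022)·84050/4404 = 16.614463.
deff = 48.687323 / 16.614463 = 2.9304.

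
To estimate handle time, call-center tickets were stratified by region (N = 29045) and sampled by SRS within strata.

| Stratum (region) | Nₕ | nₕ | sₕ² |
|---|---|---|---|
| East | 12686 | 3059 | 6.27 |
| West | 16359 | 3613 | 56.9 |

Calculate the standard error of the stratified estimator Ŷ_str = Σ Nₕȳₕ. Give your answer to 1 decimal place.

1879.9

Var(Ŷ_str) = Σₕ Nₕ²(1 − fₕ)sₕ²/nₕ.
East: 12686²·(1 − 3059/12686)·6.27/3059 = 250324.72.
West: 16359²·(1 − 3613/16359)·56.9/3613 = 3.2837869 × 10^6.
Sum = 3.5341116 × 10^6.
SE = √(3.5341116 × 10^6) = 1879.9.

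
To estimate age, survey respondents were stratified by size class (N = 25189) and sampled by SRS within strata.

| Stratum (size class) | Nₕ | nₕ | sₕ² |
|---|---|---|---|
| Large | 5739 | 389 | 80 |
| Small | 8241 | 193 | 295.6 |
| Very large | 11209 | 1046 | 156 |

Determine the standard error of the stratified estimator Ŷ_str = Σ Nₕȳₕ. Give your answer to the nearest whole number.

11175

Var(Ŷ_str) = Σₕ Nₕ²(1 − fₕ)sₕ²/nₕ.
Large: 5739²·(1 − 389/5739)·80/389 = 6.3143753 × 10^6.
Small: 8241²·(1 − 193/8241)·295.6/193 = 1.0158159 × 10^8.
Very large: 11209²·(1 − 1046/11209)·156/1046 = 1.6989543 × 10^7.
Sum = 1.2488551 × 10^8.
SE = √(1.2488551 × 10^8) = 11175.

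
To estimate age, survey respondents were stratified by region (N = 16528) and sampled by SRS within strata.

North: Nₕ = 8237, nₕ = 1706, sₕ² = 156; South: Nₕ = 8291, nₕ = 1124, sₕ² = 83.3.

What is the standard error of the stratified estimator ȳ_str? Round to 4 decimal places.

Var(ȳ_str) = Σₕ Wₕ²(1 − fₕ)sₕ²/nₕ with Wₕ = Nₕ/N, N = 16528.
North: Wₕ = 0.49836641; term = 0.49836641²·(1 − 0.20711424)·156/1706 = 0.018007512.
South: Wₕ = 0.50163359; term = 0.50163359²·(1 − 0.13556869)·83.3/1124 = 0.016120645.
Sum = 0.034128157.
SE = √(0.034128157) = 0.1847.

0.1847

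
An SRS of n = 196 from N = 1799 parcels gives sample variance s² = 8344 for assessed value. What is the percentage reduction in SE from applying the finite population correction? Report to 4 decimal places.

f = n/N = 196/1799 = 0.10894942.
SE_no-fpc = √(s²/n) = 6.5246784; SE_fpc = √((1−f)s²/n) = 6.1590012.
Ratio = √(1−f) = 0.94395476. Reduction = 100·(1 − 0.94395476) = 5.6045%.

5.6045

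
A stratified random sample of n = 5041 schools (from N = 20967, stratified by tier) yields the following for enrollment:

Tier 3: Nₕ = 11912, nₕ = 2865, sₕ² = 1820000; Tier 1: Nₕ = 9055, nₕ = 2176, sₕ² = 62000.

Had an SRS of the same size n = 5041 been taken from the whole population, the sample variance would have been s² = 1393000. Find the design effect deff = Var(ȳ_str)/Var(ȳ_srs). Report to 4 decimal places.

0.7612

Var(ȳ_str) = Σ Wₕ²(1−fₕ)sₕ²/nₕ with Wₕ = Nₕ/20967:
  Tier 3: (11912/20967)²·(1−2865/11912)·1820000/2865 = 155.72683
  Tier 1: (9055/20967)²·(1−2176/9055)·62000/2176 = 4.0371415
  → Var(ȳ_str) = 159.76397.
Var(ȳ_srs) = (1 − 5041/20967)·1393000/5041 = 209.89633.
deff = 159.76397 / 209.89633 = 0.7612.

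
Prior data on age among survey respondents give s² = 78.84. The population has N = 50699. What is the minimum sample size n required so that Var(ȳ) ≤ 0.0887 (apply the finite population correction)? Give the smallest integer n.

Without fpc, n₀ = s²/D = 78.84/0.0887 = 888.8388.
With fpc, (1 − n/N)·s²/n ≤ D requires n ≥ n₀/(1 + n₀/N) = 888.8388/(1 + 888.8388/50699) = 873.5244.
Rounding up, n = 874.

874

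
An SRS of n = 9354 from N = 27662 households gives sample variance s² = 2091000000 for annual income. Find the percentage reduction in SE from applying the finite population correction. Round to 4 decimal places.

f = n/N = 9354/27662 = 0.33815342.
SE_no-fpc = √(s²/n) = 472.80094; SE_fpc = √((1−f)s²/n) = 384.64226.
Ratio = √(1−f) = 0.81353954. Reduction = 100·(1 − 0.81353954) = 18.6460%.

18.6460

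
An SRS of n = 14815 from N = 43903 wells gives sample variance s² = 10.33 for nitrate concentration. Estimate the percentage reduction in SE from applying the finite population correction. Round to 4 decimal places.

f = n/N = 14815/43903 = 0.33744847.
SE_no-fpc = √(s²/n) = 0.0264058; SE_fpc = √((1−f)s²/n) = 0.0214936.
Ratio = √(1−f) = 0.81397269. Reduction = 100·(1 − 0.81397269) = 18.6027%.

18.6027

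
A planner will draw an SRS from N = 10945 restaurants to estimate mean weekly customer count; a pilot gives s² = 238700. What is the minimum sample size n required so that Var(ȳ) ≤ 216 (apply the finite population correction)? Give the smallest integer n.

Without fpc, n₀ = s²/D = 238700/216 = 1105.0926.
With fpc, (1 − n/N)·s²/n ≤ D requires n ≥ n₀/(1 + n₀/N) = 1105.0926/(1 + 1105.0926/10945) = 1003.7465.
Rounding up, n = 1004.

1004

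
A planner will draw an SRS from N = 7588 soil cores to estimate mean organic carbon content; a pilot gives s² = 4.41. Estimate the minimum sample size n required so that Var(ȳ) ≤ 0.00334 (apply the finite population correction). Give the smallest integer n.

1125

Without fpc, n₀ = s²/D = 4.41/0.00334 = 1320.3593.
With fpc, (1 − n/N)·s²/n ≤ D requires n ≥ n₀/(1 + n₀/N) = 1320.3593/(1 + 1320.3593/7588) = 1124.6612.
Rounding up, n = 1125.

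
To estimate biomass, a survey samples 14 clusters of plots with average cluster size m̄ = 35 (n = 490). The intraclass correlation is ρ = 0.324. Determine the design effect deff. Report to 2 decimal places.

12.02

deff = 1 + (35 − 1)·0.324 = 1 + 11.016 = 12.016.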